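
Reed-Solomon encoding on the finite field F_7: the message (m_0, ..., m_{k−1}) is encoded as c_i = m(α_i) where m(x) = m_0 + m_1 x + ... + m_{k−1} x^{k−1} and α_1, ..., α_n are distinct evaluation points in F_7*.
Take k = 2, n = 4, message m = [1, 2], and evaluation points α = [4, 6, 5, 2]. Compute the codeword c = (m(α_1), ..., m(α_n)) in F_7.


c = [2, 6, 4, 5]

Message polynomial: m(x) = 1 + 2·x (mod 7).
For each evaluation point α_i, compute m(α_i) mod 7:
  α_1 = 4: Horner steps 2 → 2, so m(4) = 2.
  α_2 = 6: Horner steps 2 → 6, so m(6) = 6.
  α_3 = 5: Horner steps 2 → 4, so m(5) = 4.
  α_4 = 2: Horner steps 2 → 5, so m(2) = 5.
Codeword c = [2, 6, 4, 5] ∈ F_7^4.


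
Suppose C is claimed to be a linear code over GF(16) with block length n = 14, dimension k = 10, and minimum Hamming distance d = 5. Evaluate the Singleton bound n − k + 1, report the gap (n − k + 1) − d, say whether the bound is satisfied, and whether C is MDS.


Singleton RHS = n − k + 1 = 5, slack = 0, bound satisfied, MDS.

Singleton bound: d ≤ n − k + 1.
Here n = 14, k = 10, so n − k + 1 = 5.
Given d = 5, check d ≤ 5: YES.
Slack = (n − k + 1) − d = 0.
The code is MDS (slack = 0).
Description: the claimed parameters are [14, 10, 5]_16; such a code would be MDS (meets Singleton bound).


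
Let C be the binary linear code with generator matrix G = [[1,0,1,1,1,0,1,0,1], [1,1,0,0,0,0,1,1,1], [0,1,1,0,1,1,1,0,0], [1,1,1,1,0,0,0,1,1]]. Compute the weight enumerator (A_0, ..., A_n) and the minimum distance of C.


Weight distribution: A_0 = 1, A_3 = 3, A_4 = 3, A_5 = 4, A_6 = 4, A_7 = 1. Minimum distance d = 3.

Enumerate all 2^4 = 16 messages m ∈ F_2^4.
For each, compute codeword c = mG in F_2^9, then tally its weight.
  m = 0000 → c = 000000000, weight = 0.
  m = 1000 → c = 101110101, weight = 6.
  m = 0100 → c = 110000111, weight = 5.
  m = 1100 → c = 011110010, weight = 5.
  m = 0010 → c = 011011100, weight = 5.
  m = 1010 → c = 110101001, weight = 5.
  m = 0110 → c = 101011011, weight = 6.
  m = 1110 → c = 000101110, weight = 4.
  m = 0001 → c = 111100011, weight = 6.
  m = 1001 → c = 010010110, weight = 4.
  m = 0101 → c = 001100100, weight = 3.
  m = 1101 → c = 100010001, weight = 3.
  m = 0011 → c = 100111111, weight = 7.
  m = 1011 → c = 001001010, weight = 3.
  m = 0111 → c = 010111000, weight = 4.
  m = 1111 → c = 111001101, weight = 6.
Tally weights:
  weight 0: 1 codewords.
  weight 3: 3 codewords.
  weight 4: 3 codewords.
  weight 5: 4 codewords.
  weight 6: 4 codewords.
  weight 7: 1 codewords.
Minimum distance d = smallest w > 0 with A_w > 0 = 3.
Sanity: Σ A_w = 16 = 2^4 = 16 ✓.


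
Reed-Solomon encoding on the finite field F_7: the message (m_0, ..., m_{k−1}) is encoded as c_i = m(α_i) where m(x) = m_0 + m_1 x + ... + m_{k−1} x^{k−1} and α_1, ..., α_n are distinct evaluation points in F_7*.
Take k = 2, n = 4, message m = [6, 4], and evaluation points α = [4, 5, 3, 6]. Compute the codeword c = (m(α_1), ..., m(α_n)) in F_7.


c = [1, 5, 4, 2]

Message polynomial: m(x) = 6 + 4·x (mod 7).
For each evaluation point α_i, compute m(α_i) mod 7:
  α_1 = 4: Horner steps 4 → 1, so m(4) = 1.
  α_2 = 5: Horner steps 4 → 5, so m(5) = 5.
  α_3 = 3: Horner steps 4 → 4, so m(3) = 4.
  α_4 = 6: Horner steps 4 → 2, so m(6) = 2.
Codeword c = [1, 5, 4, 2] ∈ F_7^4.


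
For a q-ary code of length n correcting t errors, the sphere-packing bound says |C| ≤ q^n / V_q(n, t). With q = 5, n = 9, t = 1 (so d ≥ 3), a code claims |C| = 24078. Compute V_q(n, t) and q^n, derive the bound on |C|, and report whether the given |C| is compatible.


V_q(n, t) = 37, q^n = 1953125, Hamming bound = 52787, |C| = 24078 ≤ bound (satisfied).

Step 1: Compute V_q(n, t) = Σ_{j=0}^1 C(n, j) (q−1)^j.
  j = 0: C(9,0)·(4)^0 = 1·1 = 1.
  j = 1: C(9,1)·(4)^1 = 9·4 = 36.
  V_q(n, t) = 1 + 36 = 37.
Step 2: q^n = 5^9 = 1953125.
Step 3: Hamming bound ⌊q^n / V_q(n,t)⌋ = ⌊1953125/37⌋ = 52787.
Step 4: Compare |C| = 24078 to 52787: satisfied.
The claimed |C| lies below the Hamming bound.


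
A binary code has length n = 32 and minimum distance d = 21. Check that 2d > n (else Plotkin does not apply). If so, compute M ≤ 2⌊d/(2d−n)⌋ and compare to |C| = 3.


Plotkin bound M ≤ 4; given |C| = 3 ≤ bound (satisfied).

Check applicability: 2d = 42, n = 32.
2d − n = 10 > 0, so Plotkin applies.
Compute d/(2d−n) = 21/10 ≈ 2.1000.
⌊d/(2d−n)⌋ = 2.
Plotkin bound: M ≤ 2·2 = 4.
Given |C| = 3, check: satisfied.
This |C| is below the Plotkin bound.


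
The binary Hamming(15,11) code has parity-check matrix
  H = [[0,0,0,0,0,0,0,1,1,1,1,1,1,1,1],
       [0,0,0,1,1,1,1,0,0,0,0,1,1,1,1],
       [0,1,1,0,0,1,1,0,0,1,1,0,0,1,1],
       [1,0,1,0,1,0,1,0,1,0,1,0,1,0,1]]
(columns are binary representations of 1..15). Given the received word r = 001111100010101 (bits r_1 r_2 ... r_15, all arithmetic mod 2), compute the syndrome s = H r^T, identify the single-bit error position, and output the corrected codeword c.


s = (1, 0, 1, 0)^T, error position = 10, corrected codeword c = 001111100110101

Compute s = H r^T mod 2 one row at a time:
  s_1 = 0 + 0 + 0 + 1 + 0 + 1 + 0 + 1 = 3 ≡ 1 (mod 2).
  s_2 = 1 + 1 + 1 + 1 + 0 + 1 + 0 + 1 = 6 ≡ 0 (mod 2).
  s_3 = 0 + 1 + 1 + 1 + 0 + 1 + 0 + 1 = 5 ≡ 1 (mod 2).
  s_4 = 0 + 1 + 1 + 1 + 0 + 1 + 1 + 1 = 6 ≡ 0 (mod 2).
s = (1, 0, 1, 0)^T — this equals column 10 of H (binary 1010), so error is at position 10.
Correct: flip bit 10 of r = 001111100010101 to get c = 001111100110101.


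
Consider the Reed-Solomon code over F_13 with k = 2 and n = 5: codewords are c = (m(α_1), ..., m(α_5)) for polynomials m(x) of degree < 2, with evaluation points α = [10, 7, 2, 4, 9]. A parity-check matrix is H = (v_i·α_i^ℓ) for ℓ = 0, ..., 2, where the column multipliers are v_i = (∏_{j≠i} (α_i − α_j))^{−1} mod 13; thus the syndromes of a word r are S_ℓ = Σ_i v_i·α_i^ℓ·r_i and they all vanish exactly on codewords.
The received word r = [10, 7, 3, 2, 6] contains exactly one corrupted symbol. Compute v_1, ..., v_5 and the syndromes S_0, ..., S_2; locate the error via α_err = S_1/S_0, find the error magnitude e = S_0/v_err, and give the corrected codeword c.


S = (11, 6, 8), error at position 1, error magnitude e = 11, c = [12, 7, 3, 2, 6].

Step 1: column multipliers v_i = (∏_{j≠i}(α_i − α_j))^{−1} mod 13.
  i = 1 (α = 10): (10−7)(10−2)(10−4)(10−9) = 3·8·6·1 = 144 ≡ 1, so v_1 = 1^{−1} = 1 (mod 13).
  i = 2 (α = 7): (7−10)(7−2)(7−4)(7−9) = (−3)·5·3·(−2) = 90 ≡ 12, so v_2 = 12^{−1} = 12 (mod 13).
  i = 3 (α = 2): (2−10)(2−7)(2−4)(2−9) = (−8)·(−5)·(−2)·(−7) = 560 ≡ 1, so v_3 = 1^{−1} = 1 (mod 13).
  i = 4 (α = 4): (4−10)(4−7)(4−2)(4−9) = (−6)·(−3)·2·(−5) = −180 ≡ 2, so v_4 = 2^{−1} = 7 (mod 13).
  i = 5 (α = 9): (9−10)(9−7)(9−2)(9−4) = (−1)·2·7·5 = −70 ≡ 8, so v_5 = 8^{−1} = 5 (mod 13).
  v = [1, 12, 1, 7, 5].
Step 2: syndromes of r = [10, 7, 3, 2, 6] (all sums mod 13).
  S_0 = Σ v_i r_i = 1·10 + 12·7 + 1·3 + 7·2 + 5·6 = 141 ≡ 11.
  S_1 = Σ v_i α_i r_i = 1·10·10 + 12·7·7 + 1·2·3 + 7·4·2 + 5·9·6 = 1020 ≡ 6.
  α_i^2 mod 13 = [9, 10, 4, 3, 3].
  S_2 = Σ v_i α_i^2 r_i = 1·9·10 + 12·10·7 + 1·4·3 + 7·3·2 + 5·3·6 = 1074 ≡ 8.
  S = (11, 6, 8) ≠ 0, so r is not a codeword (an error is present).
Step 3: locate the error. For a single error e at position i, S_ℓ = v_i·e·α_i^ℓ, so α_err = S_1/S_0.
  S_0^{−1} = 11^{−1} = 6 (mod 13), so α_err = 6·6 = 36 ≡ 10 = α_1. Error position i = 1.
  Consistency check: S_2/S_1 = 8·11 = 88 ≡ 10 = α_err ✓ (single-error assumption holds).
Step 4: error magnitude e = S_0/v_1 = S_0·∏_{j≠1}(α_1 − α_j) = 11·1 = 11 ≡ 11 (mod 13).
Step 5: correct position 1: c_1 = r_1 − e = 10 − 11 ≡ 12 (mod 13). Hence c = [12, 7, 3, 2, 6].
  Check: interpolating c through the α_i gives m(x) = 4 + 6·x (degree < 2) with m(α_i) = c_i for every i, so c is indeed a codeword.


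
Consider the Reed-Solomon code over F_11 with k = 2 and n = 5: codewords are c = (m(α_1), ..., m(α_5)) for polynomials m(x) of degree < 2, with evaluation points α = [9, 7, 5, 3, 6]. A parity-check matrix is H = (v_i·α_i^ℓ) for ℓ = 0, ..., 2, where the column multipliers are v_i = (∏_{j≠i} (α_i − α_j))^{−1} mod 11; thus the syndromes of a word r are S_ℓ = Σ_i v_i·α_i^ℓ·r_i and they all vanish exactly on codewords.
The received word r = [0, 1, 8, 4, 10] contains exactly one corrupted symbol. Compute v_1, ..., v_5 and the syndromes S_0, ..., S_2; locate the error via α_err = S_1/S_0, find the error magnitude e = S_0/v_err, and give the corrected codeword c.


S = (6, 10, 2), error at position 1, error magnitude e = 6, c = [5, 1, 8, 4, 10].

Step 1: column multipliers v_i = (∏_{j≠i}(α_i − α_j))^{−1} mod 11.
  i = 1 (α = 9): (9−7)(9−5)(9−3)(9−6) = 2·4·6·3 = 144 ≡ 1, so v_1 = 1^{−1} = 1 (mod 11).
  i = 2 (α = 7): (7−9)(7−5)(7−3)(7−6) = (−2)·2·4·1 = −16 ≡ 6, so v_2 = 6^{−1} = 2 (mod 11).
  i = 3 (α = 5): (5−9)(5−7)(5−3)(5−6) = (−4)·(−2)·2·(−1) = −16 ≡ 6, so v_3 = 6^{−1} = 2 (mod 11).
  i = 4 (α = 3): (3−9)(3−7)(3−5)(3−6) = (−6)·(−4)·(−2)·(−3) = 144 ≡ 1, so v_4 = 1^{−1} = 1 (mod 11).
  i = 5 (α = 6): (6−9)(6−7)(6−5)(6−3) = (−3)·(−1)·1·3 = 9 ≡ 9, so v_5 = 9^{−1} = 5 (mod 11).
  v = [1, 2, 2, 1, 5].
Step 2: syndromes of r = [0, 1, 8, 4, 10] (all sums mod 11).
  S_0 = Σ v_i r_i = 1·0 + 2·1 + 2·8 + 1·4 + 5·10 = 72 ≡ 6.
  S_1 = Σ v_i α_i r_i = 1·9·0 + 2·7·1 + 2·5·8 + 1·3·4 + 5·6·10 = 406 ≡ 10.
  α_i^2 mod 11 = [4, 5, 3, 9, 3].
  S_2 = Σ v_i α_i^2 r_i = 1·4·0 + 2·5·1 + 2·3·8 + 1·9·4 + 5·3·10 = 244 ≡ 2.
  S = (6, 10, 2) ≠ 0, so r is not a codeword (an error is present).
Step 3: locate the error. For a single error e at position i, S_ℓ = v_i·e·α_i^ℓ, so α_err = S_1/S_0.
  S_0^{−1} = 6^{−1} = 2 (mod 11), so α_err = 10·2 = 20 ≡ 9 = α_1. Error position i = 1.
  Consistency check: S_2/S_1 = 2·10 = 20 ≡ 9 = α_err ✓ (single-error assumption holds).
Step 4: error magnitude e = S_0/v_1 = S_0·∏_{j≠1}(α_1 − α_j) = 6·1 = 6 ≡ 6 (mod 11).
Step 5: correct position 1: c_1 = r_1 − e = 0 − 6 ≡ 5 (mod 11). Hence c = [5, 1, 8, 4, 10].
  Check: interpolating c through the α_i gives m(x) = 9 + 2·x (degree < 2) with m(α_i) = c_i for every i, so c is indeed a codeword.


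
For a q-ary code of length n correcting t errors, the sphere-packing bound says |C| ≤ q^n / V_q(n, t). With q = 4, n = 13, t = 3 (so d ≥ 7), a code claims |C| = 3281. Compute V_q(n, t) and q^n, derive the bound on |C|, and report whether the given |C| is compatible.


V_q(n, t) = 8464, q^n = 67108864, Hamming bound = 7928, |C| = 3281 ≤ bound (satisfied).

Step 1: Compute V_q(n, t) = Σ_{j=0}^3 C(n, j) (q−1)^j.
  j = 0: C(13,0)·(3)^0 = 1·1 = 1.
  j = 1: C(13,1)·(3)^1 = 13·3 = 39.
  j = 2: C(13,2)·(3)^2 = 78·9 = 702.
  j = 3: C(13,3)·(3)^3 = 286·27 = 7722.
  V_q(n, t) = 1 + 39 + 702 + 7722 = 8464.
Step 2: q^n = 4^13 = 67108864.
Step 3: Hamming bound ⌊q^n / V_q(n,t)⌋ = ⌊67108864/8464⌋ = 7928.
Step 4: Compare |C| = 3281 to 7928: satisfied.
The claimed |C| lies below the Hamming bound.


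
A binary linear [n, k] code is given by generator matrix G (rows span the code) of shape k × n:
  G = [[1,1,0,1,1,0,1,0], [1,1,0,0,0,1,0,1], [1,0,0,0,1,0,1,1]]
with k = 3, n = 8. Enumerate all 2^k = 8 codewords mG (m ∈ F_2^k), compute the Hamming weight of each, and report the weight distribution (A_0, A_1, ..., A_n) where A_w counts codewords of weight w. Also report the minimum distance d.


Weight distribution: A_0 = 1, A_3 = 2, A_4 = 3, A_5 = 2. Minimum distance d = 3.

Enumerate all 2^3 = 8 messages m ∈ F_2^3.
For each, compute codeword c = mG in F_2^8, then tally its weight.
  m = 000 → c = 00000000, weight = 0.
  m = 100 → c = 11011010, weight = 5.
  m = 010 → c = 11000101, weight = 4.
  m = 110 → c = 00011111, weight = 5.
  m = 001 → c = 10001011, weight = 4.
  m = 101 → c = 01010001, weight = 3.
  m = 011 → c = 01001110, weight = 4.
  m = 111 → c = 10010100, weight = 3.
Tally weights:
  weight 0: 1 codewords.
  weight 3: 2 codewords.
  weight 4: 3 codewords.
  weight 5: 2 codewords.
Minimum distance d = smallest w > 0 with A_w > 0 = 3.
Sanity: Σ A_w = 8 = 2^3 = 8 ✓.


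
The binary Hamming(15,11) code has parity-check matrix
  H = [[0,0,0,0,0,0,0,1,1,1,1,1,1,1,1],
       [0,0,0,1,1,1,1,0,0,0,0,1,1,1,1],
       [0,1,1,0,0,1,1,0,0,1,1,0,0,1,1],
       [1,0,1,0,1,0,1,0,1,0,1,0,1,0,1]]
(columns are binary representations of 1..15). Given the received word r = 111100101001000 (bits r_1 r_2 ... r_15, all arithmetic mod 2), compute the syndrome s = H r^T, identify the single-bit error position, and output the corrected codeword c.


s = (0, 1, 1, 0)^T, error position = 6, corrected codeword c = 111101101001000

Compute s = H r^T mod 2 one row at a time:
  s_1 = 0 + 1 + 0 + 0 + 1 + 0 + 0 + 0 = 2 ≡ 0 (mod 2).
  s_2 = 1 + 0 + 0 + 1 + 1 + 0 + 0 + 0 = 3 ≡ 1 (mod 2).
  s_3 = 1 + 1 + 0 + 1 + 0 + 0 + 0 + 0 = 3 ≡ 1 (mod 2).
  s_4 = 1 + 1 + 0 + 1 + 1 + 0 + 0 + 0 = 4 ≡ 0 (mod 2).
s = (0, 1, 1, 0)^T — this equals column 6 of H (binary 0110), so error is at position 6.
Correct: flip bit 6 of r = 111100101001000 to get c = 111101101001000.


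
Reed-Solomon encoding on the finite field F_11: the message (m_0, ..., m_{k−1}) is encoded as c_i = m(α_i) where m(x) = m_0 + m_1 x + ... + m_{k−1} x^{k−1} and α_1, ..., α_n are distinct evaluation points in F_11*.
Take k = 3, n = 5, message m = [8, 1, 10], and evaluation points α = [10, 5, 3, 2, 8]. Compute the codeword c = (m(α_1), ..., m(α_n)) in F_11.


c = [6, 10, 2, 6, 7]

Message polynomial: m(x) = 8 + 1·x + 10·x^2 (mod 11).
For each evaluation point α_i, compute m(α_i) mod 11:
  α_1 = 10: Horner steps 10 → 2 → 6, so m(10) = 6.
  α_2 = 5: Horner steps 10 → 7 → 10, so m(5) = 10.
  α_3 = 3: Horner steps 10 → 9 → 2, so m(3) = 2.
  α_4 = 2: Horner steps 10 → 10 → 6, so m(2) = 6.
  α_5 = 8: Horner steps 10 → 4 → 7, so m(8) = 7.
Codeword c = [6, 10, 2, 6, 7] ∈ F_11^5.


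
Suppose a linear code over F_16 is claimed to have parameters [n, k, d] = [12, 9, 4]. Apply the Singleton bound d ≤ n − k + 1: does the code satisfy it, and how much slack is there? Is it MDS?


Singleton RHS = n − k + 1 = 4, slack = 0, bound satisfied, MDS.

Singleton bound: d ≤ n − k + 1.
Here n = 12, k = 9, so n − k + 1 = 4.
Given d = 4, check d ≤ 4: YES.
Slack = (n − k + 1) − d = 0.
The code is MDS (slack = 0).
Description: the claimed parameters are [12, 9, 4]_16; such a code would be MDS (meets Singleton bound).


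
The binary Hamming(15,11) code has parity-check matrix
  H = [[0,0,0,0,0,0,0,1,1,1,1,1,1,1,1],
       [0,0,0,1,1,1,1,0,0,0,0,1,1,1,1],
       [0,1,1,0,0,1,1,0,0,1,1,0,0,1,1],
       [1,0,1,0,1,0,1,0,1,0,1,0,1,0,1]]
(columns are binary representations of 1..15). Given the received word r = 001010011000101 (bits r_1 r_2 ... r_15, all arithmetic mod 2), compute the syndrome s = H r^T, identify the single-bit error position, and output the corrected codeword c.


s = (0, 1, 0, 1)^T, error position = 5, corrected codeword c = 001000011000101

Compute s = H r^T mod 2 one row at a time:
  s_1 = 1 + 1 + 0 + 0 + 0 + 1 + 0 + 1 = 4 ≡ 0 (mod 2).
  s_2 = 0 + 1 + 0 + 0 + 0 + 1 + 0 + 1 = 3 ≡ 1 (mod 2).
  s_3 = 0 + 1 + 0 + 0 + 0 + 0 + 0 + 1 = 2 ≡ 0 (mod 2).
  s_4 = 0 + 1 + 1 + 0 + 1 + 0 + 1 + 1 = 5 ≡ 1 (mod 2).
s = (0, 1, 0, 1)^T — this equals column 5 of H (binary 0101), so error is at position 5.
Correct: flip bit 5 of r = 001010011000101 to get c = 001000011000101.


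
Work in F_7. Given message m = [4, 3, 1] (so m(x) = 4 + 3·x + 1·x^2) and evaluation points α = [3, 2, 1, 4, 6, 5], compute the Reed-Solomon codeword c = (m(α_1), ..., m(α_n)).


c = [1, 0, 1, 4, 2, 2]

Message polynomial: m(x) = 4 + 3·x + 1·x^2 (mod 7).
For each evaluation point α_i, compute m(α_i) mod 7:
  α_1 = 3: Horner steps 1 → 6 → 1, so m(3) = 1.
  α_2 = 2: Horner steps 1 → 5 → 0, so m(2) = 0.
  α_3 = 1: Horner steps 1 → 4 → 1, so m(1) = 1.
  α_4 = 4: Horner steps 1 → 0 → 4, so m(4) = 4.
  α_5 = 6: Horner steps 1 → 2 → 2, so m(6) = 2.
  α_6 = 5: Horner steps 1 → 1 → 2, so m(5) = 2.
Codeword c = [1, 0, 1, 4, 2, 2] ∈ F_7^6.


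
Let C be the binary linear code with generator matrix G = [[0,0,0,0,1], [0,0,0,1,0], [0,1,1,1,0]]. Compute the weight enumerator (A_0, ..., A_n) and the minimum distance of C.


Weight distribution: A_0 = 1, A_1 = 2, A_2 = 2, A_3 = 2, A_4 = 1. Minimum distance d = 1.

Enumerate all 2^3 = 8 messages m ∈ F_2^3.
For each, compute codeword c = mG in F_2^5, then tally its weight.
  m = 000 → c = 00000, weight = 0.
  m = 100 → c = 00001, weight = 1.
  m = 010 → c = 00010, weight = 1.
  m = 110 → c = 00011, weight = 2.
  m = 001 → c = 01110, weight = 3.
  m = 101 → c = 01111, weight = 4.
  m = 011 → c = 01100, weight = 2.
  m = 111 → c = 01101, weight = 3.
Tally weights:
  weight 0: 1 codewords.
  weight 1: 2 codewords.
  weight 2: 2 codewords.
  weight 3: 2 codewords.
  weight 4: 1 codewords.
Minimum distance d = smallest w > 0 with A_w > 0 = 1.
Sanity: Σ A_w = 8 = 2^3 = 8 ✓.


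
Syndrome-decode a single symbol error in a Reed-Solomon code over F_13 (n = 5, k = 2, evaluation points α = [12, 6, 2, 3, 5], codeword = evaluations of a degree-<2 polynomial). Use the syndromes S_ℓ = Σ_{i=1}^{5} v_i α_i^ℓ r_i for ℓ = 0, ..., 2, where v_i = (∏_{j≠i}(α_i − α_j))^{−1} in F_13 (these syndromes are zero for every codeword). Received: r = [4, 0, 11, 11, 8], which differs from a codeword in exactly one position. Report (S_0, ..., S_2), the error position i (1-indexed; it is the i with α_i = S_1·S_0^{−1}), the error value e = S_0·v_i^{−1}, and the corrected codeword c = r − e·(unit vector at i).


S = (6, 12, 11), error at position 3, error magnitude e = 5, c = [4, 0, 6, 11, 8].

Step 1: column multipliers v_i = (∏_{j≠i}(α_i − α_j))^{−1} mod 13.
  i = 1 (α = 12): (12−6)(12−2)(12−3)(12−5) = 6·10·9·7 = 3780 ≡ 10, so v_1 = 10^{−1} = 4 (mod 13).
  i = 2 (α = 6): (6−12)(6−2)(6−3)(6−5) = (−6)·4·3·1 = −72 ≡ 6, so v_2 = 6^{−1} = 11 (mod 13).
  i = 3 (α = 2): (2−12)(2−6)(2−3)(2−5) = (−10)·(−4)·(−1)·(−3) = 120 ≡ 3, so v_3 = 3^{−1} = 9 (mod 13).
  i = 4 (α = 3): (3−12)(3−6)(3−2)(3−5) = (−9)·(−3)·1·(−2) = −54 ≡ 11, so v_4 = 11^{−1} = 6 (mod 13).
  i = 5 (α = 5): (5−12)(5−6)(5−2)(5−3) = (−7)·(−1)·3·2 = 42 ≡ 3, so v_5 = 3^{−1} = 9 (mod 13).
  v = [4, 11, 9, 6, 9].
Step 2: syndromes of r = [4, 0, 11, 11, 8] (all sums mod 13).
  S_0 = Σ v_i r_i = 4·4 + 11·0 + 9·11 + 6·11 + 9·8 = 253 ≡ 6.
  S_1 = Σ v_i α_i r_i = 4·12·4 + 11·6·0 + 9·2·11 + 6·3·11 + 9·5·8 = 948 ≡ 12.
  α_i^2 mod 13 = [1, 10, 4, 9, 12].
  S_2 = Σ v_i α_i^2 r_i = 4·1·4 + 11·10·0 + 9·4·11 + 6·9·11 + 9·12·8 = 1870 ≡ 11.
  S = (6, 12, 11) ≠ 0, so r is not a codeword (an error is present).
Step 3: locate the error. For a single error e at position i, S_ℓ = v_i·e·α_i^ℓ, so α_err = S_1/S_0.
  S_0^{−1} = 6^{−1} = 11 (mod 13), so α_err = 12·11 = 132 ≡ 2 = α_3. Error position i = 3.
  Consistency check: S_2/S_1 = 11·12 = 132 ≡ 2 = α_err ✓ (single-error assumption holds).
Step 4: error magnitude e = S_0/v_3 = S_0·∏_{j≠3}(α_3 − α_j) = 6·3 = 18 ≡ 5 (mod 13).
Step 5: correct position 3: c_3 = r_3 − e = 11 − 5 ≡ 6 (mod 13). Hence c = [4, 0, 6, 11, 8].
  Check: interpolating c through the α_i gives m(x) = 9 + 5·x (degree < 2) with m(α_i) = c_i for every i, so c is indeed a codeword.


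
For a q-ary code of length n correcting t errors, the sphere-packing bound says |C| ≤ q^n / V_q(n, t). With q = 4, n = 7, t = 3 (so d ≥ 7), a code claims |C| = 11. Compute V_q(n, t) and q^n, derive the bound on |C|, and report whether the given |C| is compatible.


V_q(n, t) = 1156, q^n = 16384, Hamming bound = 14, |C| = 11 ≤ bound (satisfied).

Step 1: Compute V_q(n, t) = Σ_{j=0}^3 C(n, j) (q−1)^j.
  j = 0: C(7,0)·(3)^0 = 1·1 = 1.
  j = 1: C(7,1)·(3)^1 = 7·3 = 21.
  j = 2: C(7,2)·(3)^2 = 21·9 = 189.
  j = 3: C(7,3)·(3)^3 = 35·27 = 945.
  V_q(n, t) = 1 + 21 + 189 + 945 = 1156.
Step 2: q^n = 4^7 = 16384.
Step 3: Hamming bound ⌊q^n / V_q(n,t)⌋ = ⌊16384/1156⌋ = 14.
Step 4: Compare |C| = 11 to 14: satisfied.
The claimed |C| lies below the Hamming bound.


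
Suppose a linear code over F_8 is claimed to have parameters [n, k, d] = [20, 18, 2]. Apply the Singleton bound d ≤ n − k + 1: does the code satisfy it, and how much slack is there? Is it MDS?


Singleton RHS = n − k + 1 = 3, slack = 1, bound satisfied, not MDS.

Singleton bound: d ≤ n − k + 1.
Here n = 20, k = 18, so n − k + 1 = 3.
Given d = 2, check d ≤ 3: YES.
Slack = (n − k + 1) − d = 1.
The code is NOT MDS (slack = 1 > 0).
Description: the claimed parameters are [20, 18, 2]_8; such a code would be non-MDS.


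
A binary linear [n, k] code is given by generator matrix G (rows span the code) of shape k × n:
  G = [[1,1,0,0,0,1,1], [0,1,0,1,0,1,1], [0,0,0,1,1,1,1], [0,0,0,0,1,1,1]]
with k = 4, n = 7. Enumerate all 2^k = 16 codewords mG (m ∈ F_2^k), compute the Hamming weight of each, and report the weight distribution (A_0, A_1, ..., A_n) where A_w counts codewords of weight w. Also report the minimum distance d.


Weight distribution: A_0 = 1, A_1 = 2, A_2 = 2, A_3 = 4, A_4 = 5, A_5 = 2. Minimum distance d = 1.

Enumerate all 2^4 = 16 messages m ∈ F_2^4.
For each, compute codeword c = mG in F_2^7, then tally its weight.
  m = 0000 → c = 0000000, weight = 0.
  m = 1000 → c = 1100011, weight = 4.
  m = 0100 → c = 0101011, weight = 4.
  m = 1100 → c = 1001000, weight = 2.
  m = 0010 → c = 0001111, weight = 4.
  m = 1010 → c = 1101100, weight = 4.
  m = 0110 → c = 0100100, weight = 2.
  m = 1110 → c = 1000111, weight = 4.
  m = 0001 → c = 0000111, weight = 3.
  m = 1001 → c = 1100100, weight = 3.
  m = 0101 → c = 0101100, weight = 3.
  m = 1101 → c = 1001111, weight = 5.
  m = 0011 → c = 0001000, weight = 1.
  m = 1011 → c = 1101011, weight = 5.
  m = 0111 → c = 0100011, weight = 3.
  m = 1111 → c = 1000000, weight = 1.
Tally weights:
  weight 0: 1 codewords.
  weight 1: 2 codewords.
  weight 2: 2 codewords.
  weight 3: 4 codewords.
  weight 4: 5 codewords.
  weight 5: 2 codewords.
Minimum distance d = smallest w > 0 with A_w > 0 = 1.
Sanity: Σ A_w = 16 = 2^4 = 16 ✓.


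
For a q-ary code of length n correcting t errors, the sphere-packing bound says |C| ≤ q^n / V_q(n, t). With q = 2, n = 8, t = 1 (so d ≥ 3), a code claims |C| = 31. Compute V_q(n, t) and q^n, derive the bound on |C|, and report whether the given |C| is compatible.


V_q(n, t) = 9, q^n = 256, Hamming bound = 28, |C| = 31 > bound (violated).

Step 1: Compute V_q(n, t) = Σ_{j=0}^1 C(n, j) (q−1)^j.
  j = 0: C(8,0)·(1)^0 = 1·1 = 1.
  j = 1: C(8,1)·(1)^1 = 8·1 = 8.
  V_q(n, t) = 1 + 8 = 9.
Step 2: q^n = 2^8 = 256.
Step 3: Hamming bound ⌊q^n / V_q(n,t)⌋ = ⌊256/9⌋ = 28.
Step 4: Compare |C| = 31 to 28: violated.
The claimed |C| lies above the Hamming bound, so no 2-ary code of length 8 with d ≥ 3 can have 31 codewords.


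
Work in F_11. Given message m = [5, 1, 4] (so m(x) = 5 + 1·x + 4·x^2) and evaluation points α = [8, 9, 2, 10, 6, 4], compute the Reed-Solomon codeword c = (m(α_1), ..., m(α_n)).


c = [5, 8, 1, 8, 1, 7]

Message polynomial: m(x) = 5 + 1·x + 4·x^2 (mod 11).
For each evaluation point α_i, compute m(α_i) mod 11:
  α_1 = 8: Horner steps 4 → 0 → 5, so m(8) = 5.
  α_2 = 9: Horner steps 4 → 4 → 8, so m(9) = 8.
  α_3 = 2: Horner steps 4 → 9 → 1, so m(2) = 1.
  α_4 = 10: Horner steps 4 → 8 → 8, so m(10) = 8.
  α_5 = 6: Horner steps 4 → 3 → 1, so m(6) = 1.
  α_6 = 4: Horner steps 4 → 6 → 7, so m(4) = 7.
Codeword c = [5, 8, 1, 8, 1, 7] ∈ F_11^6.


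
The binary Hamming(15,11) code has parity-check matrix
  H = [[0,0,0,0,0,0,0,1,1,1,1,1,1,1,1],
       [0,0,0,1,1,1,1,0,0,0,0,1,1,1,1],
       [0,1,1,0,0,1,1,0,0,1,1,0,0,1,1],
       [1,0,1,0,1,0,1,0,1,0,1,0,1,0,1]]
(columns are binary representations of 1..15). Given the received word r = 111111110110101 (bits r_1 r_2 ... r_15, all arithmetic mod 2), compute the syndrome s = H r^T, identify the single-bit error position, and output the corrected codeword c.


s = (1, 0, 1, 1)^T, error position = 11, corrected codeword c = 111111110100101

Compute s = H r^T mod 2 one row at a time:
  s_1 = 1 + 0 + 1 + 1 + 0 + 1 + 0 + 1 = 5 ≡ 1 (mod 2).
  s_2 = 1 + 1 + 1 + 1 + 0 + 1 + 0 + 1 = 6 ≡ 0 (mod 2).
  s_3 = 1 + 1 + 1 + 1 + 1 + 1 + 0 + 1 = 7 ≡ 1 (mod 2).
  s_4 = 1 + 1 + 1 + 1 + 0 + 1 + 1 + 1 = 7 ≡ 1 (mod 2).
s = (1, 0, 1, 1)^T — this equals column 11 of H (binary 1011), so error is at position 11.
Correct: flip bit 11 of r = 111111110110101 to get c = 111111110100101.


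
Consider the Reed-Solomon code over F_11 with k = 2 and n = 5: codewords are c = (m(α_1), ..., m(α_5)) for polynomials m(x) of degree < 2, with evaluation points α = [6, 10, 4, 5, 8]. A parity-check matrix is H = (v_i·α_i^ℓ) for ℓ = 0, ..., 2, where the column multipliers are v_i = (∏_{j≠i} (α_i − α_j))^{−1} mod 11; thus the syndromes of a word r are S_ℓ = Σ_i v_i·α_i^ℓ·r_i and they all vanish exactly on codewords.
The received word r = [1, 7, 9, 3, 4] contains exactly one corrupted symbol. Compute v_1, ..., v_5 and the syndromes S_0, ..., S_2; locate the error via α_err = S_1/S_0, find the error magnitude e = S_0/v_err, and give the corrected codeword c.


S = (6, 8, 7), error at position 4, error magnitude e = 9, c = [1, 7, 9, 5, 4].

Step 1: column multipliers v_i = (∏_{j≠i}(α_i − α_j))^{−1} mod 11.
  i = 1 (α = 6): (6−10)(6−4)(6−5)(6−8) = (−4)·2·1·(−2) = 16 ≡ 5, so v_1 = 5^{−1} = 9 (mod 11).
  i = 2 (α = 10): (10−6)(10−4)(10−5)(10−8) = 4·6·5·2 = 240 ≡ 9, so v_2 = 9^{−1} = 5 (mod 11).
  i = 3 (α = 4): (4−6)(4−10)(4−5)(4−8) = (−2)·(−6)·(−1)·(−4) = 48 ≡ 4, so v_3 = 4^{−1} = 3 (mod 11).
  i = 4 (α = 5): (5−6)(5−10)(5−4)(5−8) = (−1)·(−5)·1·(−3) = −15 ≡ 7, so v_4 = 7^{−1} = 8 (mod 11).
  i = 5 (α = 8): (8−6)(8−10)(8−4)(8−5) = 2·(−2)·4·3 = −48 ≡ 7, so v_5 = 7^{−1} = 8 (mod 11).
  v = [9, 5, 3, 8, 8].
Step 2: syndromes of r = [1, 7, 9, 3, 4] (all sums mod 11).
  S_0 = Σ v_i r_i = 9·1 + 5·7 + 3·9 + 8·3 + 8·4 = 127 ≡ 6.
  S_1 = Σ v_i α_i r_i = 9·6·1 + 5·10·7 + 3·4·9 + 8·5·3 + 8·8·4 = 888 ≡ 8.
  α_i^2 mod 11 = [3, 1, 5, 3, 9].
  S_2 = Σ v_i α_i^2 r_i = 9·3·1 + 5·1·7 + 3·5·9 + 8·3·3 + 8·9·4 = 557 ≡ 7.
  S = (6, 8, 7) ≠ 0, so r is not a codeword (an error is present).
Step 3: locate the error. For a single error e at position i, S_ℓ = v_i·e·α_i^ℓ, so α_err = S_1/S_0.
  S_0^{−1} = 6^{−1} = 2 (mod 11), so α_err = 8·2 = 16 ≡ 5 = α_4. Error position i = 4.
  Consistency check: S_2/S_1 = 7·7 = 49 ≡ 5 = α_err ✓ (single-error assumption holds).
Step 4: error magnitude e = S_0/v_4 = S_0·∏_{j≠4}(α_4 − α_j) = 6·7 = 42 ≡ 9 (mod 11).
Step 5: correct position 4: c_4 = r_4 − e = 3 − 9 ≡ 5 (mod 11). Hence c = [1, 7, 9, 5, 4].
  Check: interpolating c through the α_i gives m(x) = 3 + 7·x (degree < 2) with m(α_i) = c_i for every i, so c is indeed a codeword.


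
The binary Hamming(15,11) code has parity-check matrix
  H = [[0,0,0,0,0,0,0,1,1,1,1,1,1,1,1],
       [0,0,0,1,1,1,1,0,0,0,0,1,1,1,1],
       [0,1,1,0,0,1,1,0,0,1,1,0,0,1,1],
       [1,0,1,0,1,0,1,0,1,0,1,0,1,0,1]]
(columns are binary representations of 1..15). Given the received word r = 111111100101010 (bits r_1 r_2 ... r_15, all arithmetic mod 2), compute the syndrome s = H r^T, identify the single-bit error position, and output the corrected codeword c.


s = (1, 0, 0, 0)^T, error position = 8, corrected codeword c = 111111110101010

Compute s = H r^T mod 2 one row at a time:
  s_1 = 0 + 0 + 1 + 0 + 1 + 0 + 1 + 0 = 3 ≡ 1 (mod 2).
  s_2 = 1 + 1 + 1 + 1 + 1 + 0 + 1 + 0 = 6 ≡ 0 (mod 2).
  s_3 = 1 + 1 + 1 + 1 + 1 + 0 + 1 + 0 = 6 ≡ 0 (mod 2).
  s_4 = 1 + 1 + 1 + 1 + 0 + 0 + 0 + 0 = 4 ≡ 0 (mod 2).
s = (1, 0, 0, 0)^T — this equals column 8 of H (binary 1000), so error is at position 8.
Correct: flip bit 8 of r = 111111100101010 to get c = 111111110101010.


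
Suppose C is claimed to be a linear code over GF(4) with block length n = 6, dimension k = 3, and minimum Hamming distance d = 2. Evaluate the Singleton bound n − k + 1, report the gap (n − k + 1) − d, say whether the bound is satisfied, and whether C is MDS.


Singleton RHS = n − k + 1 = 4, slack = 2, bound satisfied, not MDS.

Singleton bound: d ≤ n − k + 1.
Here n = 6, k = 3, so n − k + 1 = 4.
Given d = 2, check d ≤ 4: YES.
Slack = (n − k + 1) − d = 2.
The code is NOT MDS (slack = 2 > 0).
Description: the claimed parameters are [6, 3, 2]_4; such a code would be non-MDS.


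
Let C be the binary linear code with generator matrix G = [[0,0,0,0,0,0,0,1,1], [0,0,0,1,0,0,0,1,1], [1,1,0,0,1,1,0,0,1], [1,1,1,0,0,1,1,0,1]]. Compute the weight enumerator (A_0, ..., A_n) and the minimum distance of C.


Weight distribution: A_0 = 1, A_1 = 1, A_2 = 1, A_3 = 2, A_4 = 1, A_5 = 3, A_6 = 5, A_7 = 2. Minimum distance d = 1.

Enumerate all 2^4 = 16 messages m ∈ F_2^4.
For each, compute codeword c = mG in F_2^9, then tally its weight.
  m = 0000 → c = 000000000, weight = 0.
  m = 1000 → c = 000000011, weight = 2.
  m = 0100 → c = 000100011, weight = 3.
  m = 1100 → c = 000100000, weight = 1.
  m = 0010 → c = 110011001, weight = 5.
  m = 1010 → c = 110011010, weight = 5.
  m = 0110 → c = 110111010, weight = 6.
  m = 1110 → c = 110111001, weight = 6.
  m = 0001 → c = 111001101, weight = 6.
  m = 1001 → c = 111001110, weight = 6.
  m = 0101 → c = 111101110, weight = 7.
  m = 1101 → c = 111101101, weight = 7.
  m = 0011 → c = 001010100, weight = 3.
  m = 1011 → c = 001010111, weight = 5.
  m = 0111 → c = 001110111, weight = 6.
  m = 1111 → c = 001110100, weight = 4.
Tally weights:
  weight 0: 1 codewords.
  weight 1: 1 codewords.
  weight 2: 1 codewords.
  weight 3: 2 codewords.
  weight 4: 1 codewords.
  weight 5: 3 codewords.
  weight 6: 5 codewords.
  weight 7: 2 codewords.
Minimum distance d = smallest w > 0 with A_w > 0 = 1.
Sanity: Σ A_w = 16 = 2^4 = 16 ✓.


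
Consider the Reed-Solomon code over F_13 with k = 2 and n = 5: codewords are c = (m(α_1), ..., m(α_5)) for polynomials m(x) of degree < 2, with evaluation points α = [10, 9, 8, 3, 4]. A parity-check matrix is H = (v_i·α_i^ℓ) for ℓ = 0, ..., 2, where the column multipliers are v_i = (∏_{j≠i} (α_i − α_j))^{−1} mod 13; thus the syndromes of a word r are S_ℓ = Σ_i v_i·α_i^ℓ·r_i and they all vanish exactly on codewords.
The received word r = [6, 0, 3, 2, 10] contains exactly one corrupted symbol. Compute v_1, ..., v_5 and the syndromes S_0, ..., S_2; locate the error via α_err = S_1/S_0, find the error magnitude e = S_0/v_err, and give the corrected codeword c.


S = (6, 2, 5), error at position 2, error magnitude e = 2, c = [6, 11, 3, 2, 10].

Step 1: column multipliers v_i = (∏_{j≠i}(α_i − α_j))^{−1} mod 13.
  i = 1 (α = 10): (10−9)(10−8)(10−3)(10−4) = 1·2·7·6 = 84 ≡ 6, so v_1 = 6^{−1} = 11 (mod 13).
  i = 2 (α = 9): (9−10)(9−8)(9−3)(9−4) = (−1)·1·6·5 = −30 ≡ 9, so v_2 = 9^{−1} = 3 (mod 13).
  i = 3 (α = 8): (8−10)(8−9)(8−3)(8−4) = (−2)·(−1)·5·4 = 40 ≡ 1, so v_3 = 1^{−1} = 1 (mod 13).
  i = 4 (α = 3): (3−10)(3−9)(3−8)(3−4) = (−7)·(−6)·(−5)·(−1) = 210 ≡ 2, so v_4 = 2^{−1} = 7 (mod 13).
  i = 5 (α = 4): (4−10)(4−9)(4−8)(4−3) = (−6)·(−5)·(−4)·1 = −120 ≡ 10, so v_5 = 10^{−1} = 4 (mod 13).
  v = [11, 3, 1, 7, 4].
Step 2: syndromes of r = [6, 0, 3, 2, 10] (all sums mod 13).
  S_0 = Σ v_i r_i = 11·6 + 3·0 + 1·3 + 7·2 + 4·10 = 123 ≡ 6.
  S_1 = Σ v_i α_i r_i = 11·10·6 + 3·9·0 + 1·8·3 + 7·3·2 + 4·4·10 = 886 ≡ 2.
  α_i^2 mod 13 = [9, 3, 12, 9, 3].
  S_2 = Σ v_i α_i^2 r_i = 11·9·6 + 3·3·0 + 1·12·3 + 7·9·2 + 4·3·10 = 876 ≡ 5.
  S = (6, 2, 5) ≠ 0, so r is not a codeword (an error is present).
Step 3: locate the error. For a single error e at position i, S_ℓ = v_i·e·α_i^ℓ, so α_err = S_1/S_0.
  S_0^{−1} = 6^{−1} = 11 (mod 13), so α_err = 2·11 = 22 ≡ 9 = α_2. Error position i = 2.
  Consistency check: S_2/S_1 = 5·7 = 35 ≡ 9 = α_err ✓ (single-error assumption holds).
Step 4: error magnitude e = S_0/v_2 = S_0·∏_{j≠2}(α_2 − α_j) = 6·9 = 54 ≡ 2 (mod 13).
Step 5: correct position 2: c_2 = r_2 − e = 0 − 2 ≡ 11 (mod 13). Hence c = [6, 11, 3, 2, 10].
  Check: interpolating c through the α_i gives m(x) = 4 + 8·x (degree < 2) with m(α_i) = c_i for every i, so c is indeed a codeword.


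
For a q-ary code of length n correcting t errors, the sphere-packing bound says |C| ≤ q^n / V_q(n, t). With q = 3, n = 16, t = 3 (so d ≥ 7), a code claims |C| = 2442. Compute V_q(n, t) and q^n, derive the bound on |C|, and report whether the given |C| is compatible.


V_q(n, t) = 4993, q^n = 43046721, Hamming bound = 8621, |C| = 2442 ≤ bound (satisfied).

Step 1: Compute V_q(n, t) = Σ_{j=0}^3 C(n, j) (q−1)^j.
  j = 0: C(16,0)·(2)^0 = 1·1 = 1.
  j = 1: C(16,1)·(2)^1 = 16·2 = 32.
  j = 2: C(16,2)·(2)^2 = 120·4 = 480.
  j = 3: C(16,3)·(2)^3 = 560·8 = 4480.
  V_q(n, t) = 1 + 32 + 480 + 4480 = 4993.
Step 2: q^n = 3^16 = 43046721.
Step 3: Hamming bound ⌊q^n / V_q(n,t)⌋ = ⌊43046721/4993⌋ = 8621.
Step 4: Compare |C| = 2442 to 8621: satisfied.
The claimed |C| lies below the Hamming bound.


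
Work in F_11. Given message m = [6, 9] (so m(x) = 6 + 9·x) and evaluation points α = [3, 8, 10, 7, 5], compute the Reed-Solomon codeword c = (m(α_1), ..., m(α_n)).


c = [0, 1, 8, 3, 7]

Message polynomial: m(x) = 6 + 9·x (mod 11).
For each evaluation point α_i, compute m(α_i) mod 11:
  α_1 = 3: Horner steps 9 → 0, so m(3) = 0.
  α_2 = 8: Horner steps 9 → 1, so m(8) = 1.
  α_3 = 10: Horner steps 9 → 8, so m(10) = 8.
  α_4 = 7: Horner steps 9 → 3, so m(7) = 3.
  α_5 = 5: Horner steps 9 → 7, so m(5) = 7.
Codeword c = [0, 1, 8, 3, 7] ∈ F_11^5.


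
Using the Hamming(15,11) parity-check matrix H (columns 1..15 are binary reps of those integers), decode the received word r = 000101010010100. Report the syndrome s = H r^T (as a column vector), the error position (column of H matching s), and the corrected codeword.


s = (1, 1, 0, 0)^T, error position = 12, corrected codeword c = 000101010011100

Compute s = H r^T mod 2 one row at a time:
  s_1 = 1 + 0 + 0 + 1 + 0 + 1 + 0 + 0 = 3 ≡ 1 (mod 2).
  s_2 = 1 + 0 + 1 + 0 + 0 + 1 + 0 + 0 = 3 ≡ 1 (mod 2).
  s_3 = 0 + 0 + 1 + 0 + 0 + 1 + 0 + 0 = 2 ≡ 0 (mod 2).
  s_4 = 0 + 0 + 0 + 0 + 0 + 1 + 1 + 0 = 2 ≡ 0 (mod 2).
s = (1, 1, 0, 0)^T — this equals column 12 of H (binary 1100), so error is at position 12.
Correct: flip bit 12 of r = 000101010010100 to get c = 000101010011100.


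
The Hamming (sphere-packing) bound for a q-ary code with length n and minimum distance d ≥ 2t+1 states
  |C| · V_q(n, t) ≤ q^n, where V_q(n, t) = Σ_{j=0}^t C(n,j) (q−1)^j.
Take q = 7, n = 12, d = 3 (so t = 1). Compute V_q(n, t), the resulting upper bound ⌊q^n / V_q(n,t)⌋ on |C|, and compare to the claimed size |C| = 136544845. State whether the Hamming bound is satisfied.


V_q(n, t) = 73, q^n = 13841287201, Hamming bound = 189606673, |C| = 136544845 ≤ bound (satisfied).

Step 1: Compute V_q(n, t) = Σ_{j=0}^1 C(n, j) (q−1)^j.
  j = 0: C(12,0)·(6)^0 = 1·1 = 1.
  j = 1: C(12,1)·(6)^1 = 12·6 = 72.
  V_q(n, t) = 1 + 72 = 73.
Step 2: q^n = 7^12 = 13841287201.
Step 3: Hamming bound ⌊q^n / V_q(n,t)⌋ = ⌊13841287201/73⌋ = 189606673.
Step 4: Compare |C| = 136544845 to 189606673: satisfied.
The claimed |C| lies below the Hamming bound.


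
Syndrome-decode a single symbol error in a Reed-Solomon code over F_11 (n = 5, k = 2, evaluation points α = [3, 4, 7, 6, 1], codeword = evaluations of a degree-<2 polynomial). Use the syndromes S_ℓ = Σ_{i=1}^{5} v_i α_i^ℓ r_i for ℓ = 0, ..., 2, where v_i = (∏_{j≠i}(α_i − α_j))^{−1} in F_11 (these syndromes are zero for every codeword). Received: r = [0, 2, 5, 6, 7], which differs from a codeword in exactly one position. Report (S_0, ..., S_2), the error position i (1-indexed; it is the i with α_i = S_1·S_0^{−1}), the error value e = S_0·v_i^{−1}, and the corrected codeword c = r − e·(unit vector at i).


S = (5, 2, 3), error at position 3, error magnitude e = 8, c = [0, 2, 8, 6, 7].

Step 1: column multipliers v_i = (∏_{j≠i}(α_i − α_j))^{−1} mod 11.
  i = 1 (α = 3): (3−4)(3−7)(3−6)(3−1) = (−1)·(−4)·(−3)·2 = −24 ≡ 9, so v_1 = 9^{−1} = 5 (mod 11).
  i = 2 (α = 4): (4−3)(4−7)(4−6)(4−1) = 1·(−3)·(−2)·3 = 18 ≡ 7, so v_2 = 7^{−1} = 8 (mod 11).
  i = 3 (α = 7): (7−3)(7−4)(7−6)(7−1) = 4·3·1·6 = 72 ≡ 6, so v_3 = 6^{−1} = 2 (mod 11).
  i = 4 (α = 6): (6−3)(6−4)(6−7)(6−1) = 3·2·(−1)·5 = −30 ≡ 3, so v_4 = 3^{−1} = 4 (mod 11).
  i = 5 (α = 1): (1−3)(1−4)(1−7)(1−6) = (−2)·(−3)·(−6)·(−5) = 180 ≡ 4, so v_5 = 4^{−1} = 3 (mod 11).
  v = [5, 8, 2, 4, 3].
Step 2: syndromes of r = [0, 2, 5, 6, 7] (all sums mod 11).
  S_0 = Σ v_i r_i = 5·0 + 8·2 + 2·5 + 4·6 + 3·7 = 71 ≡ 5.
  S_1 = Σ v_i α_i r_i = 5·3·0 + 8·4·2 + 2·7·5 + 4·6·6 + 3·1·7 = 299 ≡ 2.
  α_i^2 mod 11 = [9, 5, 5, 3, 1].
  S_2 = Σ v_i α_i^2 r_i = 5·9·0 + 8·5·2 + 2·5·5 + 4·3·6 + 3·1·7 = 223 ≡ 3.
  S = (5, 2, 3) ≠ 0, so r is not a codeword (an error is present).
Step 3: locate the error. For a single error e at position i, S_ℓ = v_i·e·α_i^ℓ, so α_err = S_1/S_0.
  S_0^{−1} = 5^{−1} = 9 (mod 11), so α_err = 2·9 = 18 ≡ 7 = α_3. Error position i = 3.
  Consistency check: S_2/S_1 = 3·6 = 18 ≡ 7 = α_err ✓ (single-error assumption holds).
Step 4: error magnitude e = S_0/v_3 = S_0·∏_{j≠3}(α_3 − α_j) = 5·6 = 30 ≡ 8 (mod 11).
Step 5: correct position 3: c_3 = r_3 − e = 5 − 8 ≡ 8 (mod 11). Hence c = [0, 2, 8, 6, 7].
  Check: interpolating c through the α_i gives m(x) = 5 + 2·x (degree < 2) with m(α_i) = c_i for every i, so c is indeed a codeword.


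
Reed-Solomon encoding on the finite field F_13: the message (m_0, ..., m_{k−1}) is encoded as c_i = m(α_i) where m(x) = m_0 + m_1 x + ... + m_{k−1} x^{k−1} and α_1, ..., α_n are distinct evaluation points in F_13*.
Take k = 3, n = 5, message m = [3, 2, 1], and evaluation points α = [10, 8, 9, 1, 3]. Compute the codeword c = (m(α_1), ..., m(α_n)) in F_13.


c = [6, 5, 11, 6, 5]

Message polynomial: m(x) = 3 + 2·x + 1·x^2 (mod 13).
For each evaluation point α_i, compute m(α_i) mod 13:
  α_1 = 10: Horner steps 1 → 12 → 6, so m(10) = 6.
  α_2 = 8: Horner steps 1 → 10 → 5, so m(8) = 5.
  α_3 = 9: Horner steps 1 → 11 → 11, so m(9) = 11.
  α_4 = 1: Horner steps 1 → 3 → 6, so m(1) = 6.
  α_5 = 3: Horner steps 1 → 5 → 5, so m(3) = 5.
Codeword c = [6, 5, 11, 6, 5] ∈ F_13^5.


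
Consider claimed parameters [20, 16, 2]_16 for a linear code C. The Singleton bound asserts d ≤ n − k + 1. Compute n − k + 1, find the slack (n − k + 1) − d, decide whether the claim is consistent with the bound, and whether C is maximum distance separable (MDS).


Singleton RHS = n − k + 1 = 5, slack = 3, bound satisfied, not MDS.

Singleton bound: d ≤ n − k + 1.
Here n = 20, k = 16, so n − k + 1 = 5.
Given d = 2, check d ≤ 5: YES.
Slack = (n − k + 1) − d = 3.
The code is NOT MDS (slack = 3 > 0).
Description: the claimed parameters are [20, 16, 2]_16; such a code would be non-MDS.


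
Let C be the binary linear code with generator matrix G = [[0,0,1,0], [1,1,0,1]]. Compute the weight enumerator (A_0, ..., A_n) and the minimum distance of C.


Weight distribution: A_0 = 1, A_1 = 1, A_3 = 1, A_4 = 1. Minimum distance d = 1.

Enumerate all 2^2 = 4 messages m ∈ F_2^2.
For each, compute codeword c = mG in F_2^4, then tally its weight.
  m = 00 → c = 0000, weight = 0.
  m = 10 → c = 0010, weight = 1.
  m = 01 → c = 1101, weight = 3.
  m = 11 → c = 1111, weight = 4.
Tally weights:
  weight 0: 1 codewords.
  weight 1: 1 codewords.
  weight 3: 1 codewords.
  weight 4: 1 codewords.
Minimum distance d = smallest w > 0 with A_w > 0 = 1.
Sanity: Σ A_w = 4 = 2^2 = 4 ✓.
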